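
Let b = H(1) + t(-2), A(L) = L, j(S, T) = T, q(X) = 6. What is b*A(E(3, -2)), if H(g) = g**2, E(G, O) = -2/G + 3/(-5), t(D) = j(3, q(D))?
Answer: -133/15 ≈ -8.8667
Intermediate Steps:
t(D) = 6
E(G, O) = -3/5 - 2/G (E(G, O) = -2/G + 3*(-1/5) = -2/G - 3/5 = -3/5 - 2/G)
b = 7 (b = 1**2 + 6 = 1 + 6 = 7)
b*A(E(3, -2)) = 7*(-3/5 - 2/3) = 7*(-19/15) = -133/15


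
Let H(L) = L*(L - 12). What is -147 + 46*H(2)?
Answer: -1067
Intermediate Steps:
H(L) = L*(-12 + L)
-147 + 46*H(2) = -147 + 46*(2*(-12 + 2)) = -147 + 46*(2*(-10)) = -147 + 46*(-20) = -147 - 920 = -1067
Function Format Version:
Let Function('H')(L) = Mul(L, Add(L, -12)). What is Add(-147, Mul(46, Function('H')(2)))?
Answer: -1067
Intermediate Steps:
Function('H')(L) = Mul(L, Add(-12, L))
Add(-147, Mul(46, Function('H')(2))) = Add(-147, Mul(46, Mul(2, Add(-12, 2)))) = Add(-147, Mul(46, Mul(2, -10))) = Add(-147, Mul(46, -20)) = Add(-147, -920) = -1067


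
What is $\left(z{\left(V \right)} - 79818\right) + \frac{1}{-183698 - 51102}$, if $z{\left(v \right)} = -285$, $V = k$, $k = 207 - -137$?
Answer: $- \frac{18808184401}{234800} \approx -80103.0$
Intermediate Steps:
$k = 344$ ($k = 207 + 137 = 344$)
$V = 344$
$\left(z{\left(V \right)} - 79818\right) + \frac{1}{-183698 - 51102} = \left(-285 - 79818\right) + \frac{1}{-183698 - 51102} = -80103 + \frac{1}{-234800} = -80103 - \frac{1}{234800} = - \frac{18808184401}{234800}$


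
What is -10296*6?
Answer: -61776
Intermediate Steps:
-10296*6 = -2574*24 = -61776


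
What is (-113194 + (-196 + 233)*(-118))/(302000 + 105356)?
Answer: -29390/101839 ≈ -0.28859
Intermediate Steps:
(-113194 + (-196 + 233)*(-118))/(302000 + 105356) = (-113194 + 37*(-118))/407356 = (-113194 - 4366)*(1/407356) = -117560*1/407356 = -29390/101839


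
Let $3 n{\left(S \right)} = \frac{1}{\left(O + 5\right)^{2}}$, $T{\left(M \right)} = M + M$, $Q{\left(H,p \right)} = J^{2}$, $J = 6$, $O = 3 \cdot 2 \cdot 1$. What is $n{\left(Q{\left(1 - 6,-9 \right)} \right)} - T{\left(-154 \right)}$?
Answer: $\frac{111805}{363} \approx 308.0$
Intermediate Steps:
$O = 6$ ($O = 6 \cdot 1 = 6$)
$Q{\left(H,p \right)} = 36$ ($Q{\left(H,p \right)} = 6^{2} = 36$)
$T{\left(M \right)} = 2 M$
$n{\left(S \right)} = \frac{1}{363}$ ($n{\left(S \right)} = \frac{1}{3 \left(6 + 5\right)^{2}} = \frac{1}{3 \cdot 11^{2}} = \frac{1}{3 \cdot 121} = \frac{1}{3} \cdot \frac{1}{121} = \frac{1}{363}$)
$n{\left(Q{\left(1 - 6,-9 \right)} \right)} - T{\left(-154 \right)} = \frac{1}{363} - 2 \left(-154\right) = \frac{1}{363} - -308 = \frac{1}{363} + 308 = \frac{111805}{363}$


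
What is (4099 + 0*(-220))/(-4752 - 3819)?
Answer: -4099/8571 ≈ -0.47824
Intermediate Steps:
(4099 + 0*(-220))/(-4752 - 3819) = (4099 + 0)/(-8571) = 4099*(-1/8571) = -4099/8571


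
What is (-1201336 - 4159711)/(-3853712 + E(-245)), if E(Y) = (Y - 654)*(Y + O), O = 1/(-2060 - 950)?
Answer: 16136751470/10936704671 ≈ 1.4755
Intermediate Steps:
O = -1/3010 (O = 1/(-3010) = -1/3010 ≈ -0.00033223)
E(Y) = (-654 + Y)*(-1/3010 + Y) (E(Y) = (Y - 654)*(Y - 1/3010) = (-654 + Y)*(-1/3010 + Y))
(-1201336 - 4159711)/(-3853712 + E(-245)) = (-1201336 - 4159711)/(-3853712 + (327/1505 + (-245)**2 - 1968541/3010*(-245))) = -5361047/(-3853712 + (327/1505 + 60025 + 13779787/86)) = -5361047/(-3853712 + 662968449/3010) = -5361047/(-10936704671/3010) = -5361047*(-3010/10936704671) = 16136751470/10936704671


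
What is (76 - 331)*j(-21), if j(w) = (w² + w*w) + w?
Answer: -219555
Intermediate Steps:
j(w) = w + 2*w² (j(w) = (w² + w²) + w = 2*w² + w = w + 2*w²)
(76 - 331)*j(-21) = (76 - 331)*(-21*(1 + 2*(-21))) = -(-5355)*(1 - 42) = -(-5355)*(-41) = -255*861 = -219555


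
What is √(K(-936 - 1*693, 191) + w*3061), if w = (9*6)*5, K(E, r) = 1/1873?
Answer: √2899363376503/1873 ≈ 909.10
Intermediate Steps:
K(E, r) = 1/1873
w = 270 (w = 54*5 = 270)
√(K(-936 - 1*693, 191) + w*3061) = √(1/1873 + 270*3061) = √(1/1873 + 826470) = √(1547978311/1873) = √2899363376503/1873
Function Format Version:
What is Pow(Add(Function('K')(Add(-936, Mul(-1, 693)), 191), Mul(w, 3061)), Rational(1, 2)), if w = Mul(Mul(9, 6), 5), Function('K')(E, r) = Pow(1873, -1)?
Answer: Mul(Rational(1, 1873), Pow(2899363376503, Rational(1, 2))) ≈ 909.10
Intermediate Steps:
Function('K')(E, r) = Rational(1, 1873)
w = 270 (w = Mul(54, 5) = 270)
Pow(Add(Function('K')(Add(-936, Mul(-1, 693)), 191), Mul(w, 3061)), Rational(1, 2)) = Pow(Add(Rational(1, 1873), Mul(270, 3061)), Rational(1, 2)) = Pow(Add(Rational(1, 1873), 826470), Rational(1, 2)) = Pow(Rational(1547978311, 1873), Rational(1, 2)) = Mul(Rational(1, 1873), Pow(2899363376503, Rational(1, 2)))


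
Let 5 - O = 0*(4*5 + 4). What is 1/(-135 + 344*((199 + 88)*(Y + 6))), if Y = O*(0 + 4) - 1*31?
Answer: -1/493775 ≈ -2.0252e-6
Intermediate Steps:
O = 5 (O = 5 - 0*(4*5 + 4) = 5 - 0*(20 + 4) = 5 - 0*24 = 5 - 1*0 = 5 + 0 = 5)
Y = -11 (Y = 5*(0 + 4) - 1*31 = 5*4 - 31 = 20 - 31 = -11)
1/(-135 + 344*((199 + 88)*(Y + 6))) = 1/(-135 + 344*((199 + 88)*(-11 + 6))) = 1/(-135 + 344*(287*(-5))) = 1/(-135 + 344*(-1435)) = 1/(-135 - 493640) = 1/(-493775) = -1/493775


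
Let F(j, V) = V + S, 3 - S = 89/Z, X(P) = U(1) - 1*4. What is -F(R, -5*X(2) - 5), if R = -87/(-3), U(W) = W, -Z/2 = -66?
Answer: -1627/132 ≈ -12.326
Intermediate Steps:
Z = 132 (Z = -2*(-66) = 132)
R = 29 (R = -87*(-1/3) = 29)
X(P) = -3 (X(P) = 1 - 1*4 = 1 - 4 = -3)
S = 307/132 (S = 3 - 89/132 = 307/132 ≈ 2.3258)
F(j, V) = 307/132 + V (F(j, V) = V + 307/132 = 307/132 + V)
-F(R, -5*X(2) - 5) = -(307/132 + (-5*(-3) - 5)) = -(307/132 + (15 - 5)) = -(307/132 + 10) = -1*1627/132 = -1627/132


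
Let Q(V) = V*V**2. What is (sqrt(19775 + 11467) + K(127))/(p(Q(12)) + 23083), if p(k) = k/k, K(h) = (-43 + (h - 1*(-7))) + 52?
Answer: 143/23084 + sqrt(31242)/23084 ≈ 0.013852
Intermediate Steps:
K(h) = 16 + h (K(h) = (-43 + (h + 7)) + 52 = (-43 + (7 + h)) + 52 = (-36 + h) + 52 = 16 + h)
Q(V) = V**3
p(k) = 1
(sqrt(19775 + 11467) + K(127))/(p(Q(12)) + 23083) = (sqrt(19775 + 11467) + (16 + 127))/(1 + 23083) = (sqrt(31242) + 143)/23084 = (143 + sqrt(31242))*(1/23084) = 143/23084 + sqrt(31242)/23084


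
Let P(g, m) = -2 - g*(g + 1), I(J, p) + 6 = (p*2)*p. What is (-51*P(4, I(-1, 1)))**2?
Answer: 1258884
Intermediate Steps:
I(J, p) = -6 + 2*p**2 (I(J, p) = -6 + (p*2)*p = -6 + (2*p)*p = -6 + 2*p**2)
P(g, m) = -2 - g*(1 + g)
(-51*P(4, I(-1, 1)))**2 = (-51*(-2 - 1*4 - 1*4**2))**2 = (-51*(-2 - 4 - 1*16))**2 = (-51*(-2 - 4 - 16))**2 = (-51*(-22))**2 = 1122**2 = 1258884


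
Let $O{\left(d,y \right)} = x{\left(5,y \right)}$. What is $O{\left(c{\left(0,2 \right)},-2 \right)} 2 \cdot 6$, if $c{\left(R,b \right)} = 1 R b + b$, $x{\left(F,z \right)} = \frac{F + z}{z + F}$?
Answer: $12$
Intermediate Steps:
$x{\left(F,z \right)} = 1$ ($x{\left(F,z \right)} = \frac{F + z}{F + z} = 1$)
$c{\left(R,b \right)} = b + R b$ ($c{\left(R,b \right)} = R b + b = b + R b$)
$O{\left(d,y \right)} = 1$
$O{\left(c{\left(0,2 \right)},-2 \right)} 2 \cdot 6 = 1 \cdot 2 \cdot 6 = 2 \cdot 6 = 12$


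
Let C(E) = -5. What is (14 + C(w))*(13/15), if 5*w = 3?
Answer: 39/5 ≈ 7.8000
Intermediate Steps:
w = ⅗ (w = (⅕)*3 = ⅗ ≈ 0.60000)
(14 + C(w))*(13/15) = (14 - 5)*(13/15) = 9*(13*(1/15)) = 9*(13/15) = 39/5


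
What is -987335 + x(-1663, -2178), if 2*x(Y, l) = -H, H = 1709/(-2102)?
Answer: -4150754631/4204 ≈ -9.8734e+5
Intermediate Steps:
H = -1709/2102 (H = 1709*(-1/2102) = -1709/2102 ≈ -0.81304)
x(Y, l) = 1709/4204 (x(Y, l) = (-1*(-1709/2102))/2 = (½)*(1709/2102) = 1709/4204)
-987335 + x(-1663, -2178) = -987335 + 1709/4204 = -4150754631/4204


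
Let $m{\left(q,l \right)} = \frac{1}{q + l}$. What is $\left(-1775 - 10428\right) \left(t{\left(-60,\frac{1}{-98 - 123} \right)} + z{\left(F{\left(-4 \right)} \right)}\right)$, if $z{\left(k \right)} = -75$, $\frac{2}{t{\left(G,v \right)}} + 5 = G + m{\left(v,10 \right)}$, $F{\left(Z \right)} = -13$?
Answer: $\frac{65632114877}{71682} \approx 9.156 \cdot 10^{5}$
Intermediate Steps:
$m{\left(q,l \right)} = \frac{1}{l + q}$
$t{\left(G,v \right)} = \frac{2}{-5 + G + \frac{1}{10 + v}}$ ($t{\left(G,v \right)} = \frac{2}{-5 + \left(G + \frac{1}{10 + v}\right)} = \frac{2}{-5 + G + \frac{1}{10 + v}}$)
$\left(-1775 - 10428\right) \left(t{\left(-60,\frac{1}{-98 - 123} \right)} + z{\left(F{\left(-4 \right)} \right)}\right) = \left(-1775 - 10428\right) \left(\frac{2 \left(10 + \frac{1}{-98 - 123}\right)}{1 + \left(-5 - 60\right) \left(10 + \frac{1}{-98 - 123}\right)} - 75\right) = - 12203 \left(\frac{2 \left(10 + \frac{1}{-221}\right)}{1 - 65 \left(10 + \frac{1}{-221}\right)} - 75\right) = - 12203 \left(\frac{2 \left(10 - \frac{1}{221}\right)}{1 - 65 \left(10 - \frac{1}{221}\right)} - 75\right) = - 12203 \left(2 \frac{1}{1 - \frac{11045}{17}} \cdot \frac{2209}{221} - 75\right) = - 12203 \left(2 \frac{1}{- \frac{11028}{17}} \cdot \frac{2209}{221} - 75\right) = - 12203 \left(2 \left(- \frac{17}{11028}\right) \frac{2209}{221} - 75\right) = - 12203 \left(- \frac{2209}{71682} - 75\right) = \left(-12203\right) \left(- \frac{5378359}{71682}\right) = \frac{65632114877}{71682}$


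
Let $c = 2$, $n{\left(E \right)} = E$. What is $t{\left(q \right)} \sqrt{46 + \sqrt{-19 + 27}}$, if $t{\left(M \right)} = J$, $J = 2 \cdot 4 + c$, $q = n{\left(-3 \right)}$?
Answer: $10 \sqrt{46 + 2 \sqrt{2}} \approx 69.877$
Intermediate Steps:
$q = -3$
$J = 10$ ($J = 2 \cdot 4 + 2 = 8 + 2 = 10$)
$t{\left(M \right)} = 10$
$t{\left(q \right)} \sqrt{46 + \sqrt{-19 + 27}} = 10 \sqrt{46 + \sqrt{-19 + 27}} = 10 \sqrt{46 + \sqrt{8}} = 10 \sqrt{46 + 2 \sqrt{2}}$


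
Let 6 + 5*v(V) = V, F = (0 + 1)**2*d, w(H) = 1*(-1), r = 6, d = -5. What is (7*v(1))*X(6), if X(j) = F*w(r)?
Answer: -35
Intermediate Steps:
w(H) = -1
F = -5 (F = (0 + 1)**2*(-5) = 1**2*(-5) = 1*(-5) = -5)
v(V) = -6/5 + V/5
X(j) = 5 (X(j) = -5*(-1) = 5)
(7*v(1))*X(6) = (7*(-6/5 + (1/5)*1))*5 = (7*(-6/5 + 1/5))*5 = (7*(-1))*5 = -7*5 = -35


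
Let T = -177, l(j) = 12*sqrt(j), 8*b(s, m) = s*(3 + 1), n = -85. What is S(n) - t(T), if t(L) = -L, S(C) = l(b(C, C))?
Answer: -177 + 6*I*sqrt(170) ≈ -177.0 + 78.23*I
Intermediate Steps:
b(s, m) = s/2 (b(s, m) = (s*(3 + 1))/8 = (s*4)/8 = (4*s)/8 = s/2)
S(C) = 6*sqrt(2)*sqrt(C) (S(C) = 12*sqrt(C/2) = 12*(sqrt(2)*sqrt(C)/2) = 6*sqrt(2)*sqrt(C))
S(n) - t(T) = 6*sqrt(2)*sqrt(-85) - (-1)*(-177) = 6*sqrt(2)*(I*sqrt(85)) - 1*177 = 6*I*sqrt(170) - 177 = -177 + 6*I*sqrt(170)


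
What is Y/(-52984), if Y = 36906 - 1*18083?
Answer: -18823/52984 ≈ -0.35526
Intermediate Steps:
Y = 18823 (Y = 36906 - 18083 = 18823)
Y/(-52984) = 18823/(-52984) = 18823*(-1/52984) = -18823/52984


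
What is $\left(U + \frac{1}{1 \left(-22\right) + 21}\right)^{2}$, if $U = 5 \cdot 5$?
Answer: $576$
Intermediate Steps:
$U = 25$
$\left(U + \frac{1}{1 \left(-22\right) + 21}\right)^{2} = \left(25 + \frac{1}{1 \left(-22\right) + 21}\right)^{2} = \left(25 + \frac{1}{-22 + 21}\right)^{2} = \left(25 + \frac{1}{-1}\right)^{2} = \left(25 - 1\right)^{2} = 24^{2} = 576$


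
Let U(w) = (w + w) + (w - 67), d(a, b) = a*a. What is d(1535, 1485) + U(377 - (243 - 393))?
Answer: 2357739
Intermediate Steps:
d(a, b) = a²
U(w) = -67 + 3*w (U(w) = 2*w + (-67 + w) = -67 + 3*w)
d(1535, 1485) + U(377 - (243 - 393)) = 1535² + (-67 + 3*(377 - (243 - 393))) = 2356225 + (-67 + 3*(377 - 1*(-150))) = 2356225 + (-67 + 3*(377 + 150)) = 2356225 + (-67 + 3*527) = 2356225 + (-67 + 1581) = 2356225 + 1514 = 2357739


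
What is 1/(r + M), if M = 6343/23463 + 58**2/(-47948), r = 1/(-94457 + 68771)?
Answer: 802690299774/160652254823 ≈ 4.9964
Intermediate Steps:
r = -1/25686 (r = 1/(-25686) = -1/25686 ≈ -3.8932e-5)
M = 56301158/281250981 (M = 6343*(1/23463) + 3364*(-1/47948) = 6343/23463 - 841/11987 = 56301158/281250981 ≈ 0.20018)
1/(r + M) = 1/(-1/25686 + 56301158/281250981) = 1/(160652254823/802690299774) = 802690299774/160652254823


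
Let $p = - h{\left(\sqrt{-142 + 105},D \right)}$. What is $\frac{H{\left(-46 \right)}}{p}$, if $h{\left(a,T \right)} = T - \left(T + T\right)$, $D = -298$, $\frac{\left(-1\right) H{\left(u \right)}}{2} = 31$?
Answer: $\frac{31}{149} \approx 0.20805$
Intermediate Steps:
$H{\left(u \right)} = -62$ ($H{\left(u \right)} = \left(-2\right) 31 = -62$)
$h{\left(a,T \right)} = - T$ ($h{\left(a,T \right)} = T - 2 T = - T$)
$p = -298$ ($p = - \left(-1\right) \left(-298\right) = \left(-1\right) 298 = -298$)
$\frac{H{\left(-46 \right)}}{p} = - \frac{62}{-298} = \left(-62\right) \left(- \frac{1}{298}\right) = \frac{31}{149}$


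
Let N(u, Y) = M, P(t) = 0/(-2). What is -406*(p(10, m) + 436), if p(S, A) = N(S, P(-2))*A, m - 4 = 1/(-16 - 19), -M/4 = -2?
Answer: -949576/5 ≈ -1.8992e+5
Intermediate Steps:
P(t) = 0 (P(t) = 0*(-1/2) = 0)
M = 8 (M = -4*(-2) = 8)
N(u, Y) = 8
m = 139/35 (m = 4 + 1/(-16 - 19) = 4 + 1/(-35) = 4 - 1/35 = 139/35 ≈ 3.9714)
p(S, A) = 8*A
-406*(p(10, m) + 436) = -406*(8*(139/35) + 436) = -406*(1112/35 + 436) = -406*16372/35 = -949576/5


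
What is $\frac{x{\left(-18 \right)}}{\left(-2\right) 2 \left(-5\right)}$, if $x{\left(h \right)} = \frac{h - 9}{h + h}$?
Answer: $\frac{3}{80} \approx 0.0375$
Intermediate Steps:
$x{\left(h \right)} = \frac{-9 + h}{2 h}$
$\frac{x{\left(-18 \right)}}{\left(-2\right) 2 \left(-5\right)} = \frac{\frac{1}{2} \frac{1}{-18} \left(-9 - 18\right)}{\left(-2\right) 2 \left(-5\right)} = \frac{\frac{1}{2} \left(- \frac{1}{18}\right) \left(-27\right)}{\left(-4\right) \left(-5\right)} = \frac{3}{4 \cdot 20} = \frac{3}{4} \cdot \frac{1}{20} = \frac{3}{80}$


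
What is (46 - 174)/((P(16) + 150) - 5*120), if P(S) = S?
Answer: 64/217 ≈ 0.29493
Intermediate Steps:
(46 - 174)/((P(16) + 150) - 5*120) = (46 - 174)/((16 + 150) - 5*120) = -128/(166 - 600) = -128/(-434) = -128*(-1/434) = 64/217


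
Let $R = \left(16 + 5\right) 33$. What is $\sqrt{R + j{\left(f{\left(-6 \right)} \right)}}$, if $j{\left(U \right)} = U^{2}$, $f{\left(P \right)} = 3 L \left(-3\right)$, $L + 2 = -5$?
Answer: $3 \sqrt{518} \approx 68.279$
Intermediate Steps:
$L = -7$ ($L = -2 - 5 = -7$)
$f{\left(P \right)} = 63$ ($f{\left(P \right)} = 3 \left(-7\right) \left(-3\right) = \left(-21\right) \left(-3\right) = 63$)
$R = 693$ ($R = 21 \cdot 33 = 693$)
$\sqrt{R + j{\left(f{\left(-6 \right)} \right)}} = \sqrt{693 + 63^{2}} = \sqrt{693 + 3969} = \sqrt{4662} = 3 \sqrt{518}$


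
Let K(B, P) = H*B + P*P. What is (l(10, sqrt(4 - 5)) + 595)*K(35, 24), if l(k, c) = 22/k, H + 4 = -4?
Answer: 883856/5 ≈ 1.7677e+5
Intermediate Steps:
H = -8 (H = -4 - 4 = -8)
K(B, P) = P**2 - 8*B (K(B, P) = -8*B + P*P = -8*B + P**2 = P**2 - 8*B)
(l(10, sqrt(4 - 5)) + 595)*K(35, 24) = (22/10 + 595)*(24**2 - 8*35) = (22*(1/10) + 595)*(576 - 280) = (11/5 + 595)*296 = (2986/5)*296 = 883856/5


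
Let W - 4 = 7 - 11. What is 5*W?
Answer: 0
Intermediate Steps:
W = 0 (W = 4 + (7 - 11) = 4 - 4 = 0)
5*W = 5*0 = 0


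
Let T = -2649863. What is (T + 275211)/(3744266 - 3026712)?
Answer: -1187326/358777 ≈ -3.3094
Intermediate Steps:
(T + 275211)/(3744266 - 3026712) = (-2649863 + 275211)/(3744266 - 3026712) = -2374652/717554 = -2374652*1/717554 = -1187326/358777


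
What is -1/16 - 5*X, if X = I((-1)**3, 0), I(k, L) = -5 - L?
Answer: 399/16 ≈ 24.938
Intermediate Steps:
X = -5 (X = -5 - 1*0 = -5 + 0 = -5)
-1/16 - 5*X = -1/16 - 5*(-5) = -1*1/16 + 25 = -1/16 + 25 = 399/16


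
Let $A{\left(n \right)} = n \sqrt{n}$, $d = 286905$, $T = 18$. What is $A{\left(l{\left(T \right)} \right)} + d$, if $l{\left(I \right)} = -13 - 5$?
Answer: $286905 - 54 i \sqrt{2} \approx 2.8691 \cdot 10^{5} - 76.368 i$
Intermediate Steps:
$l{\left(I \right)} = -18$
$A{\left(n \right)} = n^{\frac{3}{2}}$
$A{\left(l{\left(T \right)} \right)} + d = \left(-18\right)^{\frac{3}{2}} + 286905 = - 54 i \sqrt{2} + 286905 = 286905 - 54 i \sqrt{2}$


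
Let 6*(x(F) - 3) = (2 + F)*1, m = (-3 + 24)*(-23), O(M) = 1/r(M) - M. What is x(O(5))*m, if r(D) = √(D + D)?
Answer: -2415/2 - 161*√10/20 ≈ -1233.0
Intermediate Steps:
r(D) = √2*√D (r(D) = √(2*D) = √2*√D)
O(M) = -M + √2/(2*√M) (O(M) = 1/(√2*√M) - M = √2/(2*√M) - M = -M + √2/(2*√M))
m = -483 (m = 21*(-23) = -483)
x(F) = 10/3 + F/6 (x(F) = 3 + ((2 + F)*1)/6 = 3 + (2 + F)/6 = 3 + (⅓ + F/6) = 10/3 + F/6)
x(O(5))*m = (10/3 + (-1*5 + √2/(2*√5))/6)*(-483) = (10/3 + (-5 + √2*(√5/5)/2)/6)*(-483) = (10/3 + (-5 + √10/10)/6)*(-483) = (10/3 + (-⅚ + √10/60))*(-483) = (5/2 + √10/60)*(-483) = -2415/2 - 161*√10/20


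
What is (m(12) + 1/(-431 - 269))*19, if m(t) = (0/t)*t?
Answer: -19/700 ≈ -0.027143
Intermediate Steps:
m(t) = 0 (m(t) = 0*t = 0)
(m(12) + 1/(-431 - 269))*19 = (0 + 1/(-431 - 269))*19 = (0 + 1/(-700))*19 = (0 - 1/700)*19 = -1/700*19 = -19/700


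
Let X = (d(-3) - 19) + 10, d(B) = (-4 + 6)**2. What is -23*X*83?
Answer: 9545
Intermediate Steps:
d(B) = 4 (d(B) = 2**2 = 4)
X = -5 (X = (4 - 19) + 10 = -15 + 10 = -5)
-23*X*83 = -23*(-5)*83 = 115*83 = 9545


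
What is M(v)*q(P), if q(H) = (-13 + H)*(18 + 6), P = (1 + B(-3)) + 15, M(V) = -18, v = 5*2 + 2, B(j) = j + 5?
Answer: -2160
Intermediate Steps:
B(j) = 5 + j
v = 12 (v = 10 + 2 = 12)
P = 18 (P = (1 + (5 - 3)) + 15 = (1 + 2) + 15 = 3 + 15 = 18)
q(H) = -312 + 24*H (q(H) = (-13 + H)*24 = -312 + 24*H)
M(v)*q(P) = -18*(-312 + 24*18) = -18*(-312 + 432) = -18*120 = -2160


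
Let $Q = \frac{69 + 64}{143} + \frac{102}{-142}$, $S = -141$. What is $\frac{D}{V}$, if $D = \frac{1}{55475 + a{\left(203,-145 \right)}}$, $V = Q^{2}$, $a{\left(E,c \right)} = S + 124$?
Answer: $\frac{7929493}{19719585000} \approx 0.00040211$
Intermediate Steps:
$Q = \frac{2150}{10153}$ ($Q = 133 \cdot \frac{1}{143} + 102 \left(- \frac{1}{142}\right) = \frac{133}{143} - \frac{51}{71} = \frac{2150}{10153} \approx 0.21176$)
$a{\left(E,c \right)} = -17$ ($a{\left(E,c \right)} = -141 + 124 = -17$)
$V = \frac{4622500}{103083409}$ ($V = \left(\frac{2150}{10153}\right)^{2} = \frac{4622500}{103083409} \approx 0.044842$)
$D = \frac{1}{55458}$ ($D = \frac{1}{55475 - 17} = \frac{1}{55458} \approx 1.8032 \cdot 10^{-5}$)
$\frac{D}{V} = \frac{1}{55458 \cdot \frac{4622500}{103083409}} = \frac{1}{55458} \cdot \frac{103083409}{4622500} = \frac{7929493}{19719585000}$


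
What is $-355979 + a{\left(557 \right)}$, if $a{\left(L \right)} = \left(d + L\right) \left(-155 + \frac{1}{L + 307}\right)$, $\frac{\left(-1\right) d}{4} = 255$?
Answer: $- \frac{245561359}{864} \approx -2.8421 \cdot 10^{5}$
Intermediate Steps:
$d = -1020$ ($d = \left(-4\right) 255 = -1020$)
$a{\left(L \right)} = \left(-1020 + L\right) \left(-155 + \frac{1}{307 + L}\right)$ ($a{\left(L \right)} = \left(-1020 + L\right) \left(-155 + \frac{1}{L + 307}\right) = \left(-1020 + L\right) \left(-155 + \frac{1}{307 + L}\right)$)
$-355979 + a{\left(557 \right)} = -355979 + \frac{48535680 - 155 \cdot 557^{2} + 110516 \cdot 557}{307 + 557} = -355979 + \frac{48535680 - 48088595 + 61557412}{864} = -355979 + \frac{1}{864} \cdot 62004497 = -355979 + \frac{62004497}{864} = - \frac{245561359}{864}$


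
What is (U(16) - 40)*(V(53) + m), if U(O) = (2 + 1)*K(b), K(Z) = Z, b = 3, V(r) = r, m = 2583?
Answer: -81716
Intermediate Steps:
U(O) = 9 (U(O) = (2 + 1)*3 = 3*3 = 9)
(U(16) - 40)*(V(53) + m) = (9 - 40)*(53 + 2583) = -31*2636 = -81716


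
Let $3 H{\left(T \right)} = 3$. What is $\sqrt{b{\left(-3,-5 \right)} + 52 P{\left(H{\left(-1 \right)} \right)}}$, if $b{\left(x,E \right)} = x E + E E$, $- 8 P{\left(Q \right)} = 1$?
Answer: $\frac{\sqrt{134}}{2} \approx 5.7879$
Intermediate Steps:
$H{\left(T \right)} = 1$ ($H{\left(T \right)} = \frac{1}{3} \cdot 3 = 1$)
$P{\left(Q \right)} = - \frac{1}{8}$ ($P{\left(Q \right)} = \left(- \frac{1}{8}\right) 1 = - \frac{1}{8}$)
$b{\left(x,E \right)} = E^{2} + E x$ ($b{\left(x,E \right)} = E x + E^{2} = E^{2} + E x$)
$\sqrt{b{\left(-3,-5 \right)} + 52 P{\left(H{\left(-1 \right)} \right)}} = \sqrt{- 5 \left(-5 - 3\right) + 52 \left(- \frac{1}{8}\right)} = \sqrt{\left(-5\right) \left(-8\right) - \frac{13}{2}} = \sqrt{40 - \frac{13}{2}} = \sqrt{\frac{67}{2}} = \frac{\sqrt{134}}{2}$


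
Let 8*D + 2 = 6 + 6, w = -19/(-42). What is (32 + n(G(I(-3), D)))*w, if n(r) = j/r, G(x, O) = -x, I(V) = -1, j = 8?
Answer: 380/21 ≈ 18.095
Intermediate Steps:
w = 19/42 (w = -19*(-1/42) = 19/42 ≈ 0.45238)
D = 5/4 (D = -¼ + (6 + 6)/8 = -¼ + (⅛)*12 = -¼ + 3/2 = 5/4 ≈ 1.2500)
n(r) = 8/r
(32 + n(G(I(-3), D)))*w = (32 + 8/((-1*(-1))))*(19/42) = (32 + 8/1)*(19/42) = (32 + 8*1)*(19/42) = (32 + 8)*(19/42) = 40*(19/42) = 380/21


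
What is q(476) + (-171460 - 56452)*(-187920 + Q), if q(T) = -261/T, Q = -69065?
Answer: 27879303492059/476 ≈ 5.8570e+10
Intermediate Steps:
q(476) + (-171460 - 56452)*(-187920 + Q) = -261/476 + (-171460 - 56452)*(-187920 - 69065) = -261*1/476 - 227912*(-256985) = -261/476 + 58569965320 = 27879303492059/476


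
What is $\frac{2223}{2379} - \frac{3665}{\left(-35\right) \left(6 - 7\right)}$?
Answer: $- \frac{44314}{427} \approx -103.78$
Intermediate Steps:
$\frac{2223}{2379} - \frac{3665}{\left(-35\right) \left(6 - 7\right)} = 2223 \cdot \frac{1}{2379} - \frac{3665}{\left(-35\right) \left(-1\right)} = \frac{57}{61} - \frac{3665}{35} = \frac{57}{61} - \frac{733}{7} = - \frac{44314}{427}$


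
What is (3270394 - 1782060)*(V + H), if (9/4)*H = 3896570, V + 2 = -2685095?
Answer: -12769299968062/9 ≈ -1.4188e+12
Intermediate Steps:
V = -2685097 (V = -2 - 2685095 = -2685097)
H = 15586280/9 (H = (4/9)*3896570 = 15586280/9 ≈ 1.7318e+6)
(3270394 - 1782060)*(V + H) = (3270394 - 1782060)*(-2685097 + 15586280/9) = 1488334*(-8579593/9) = -12769299968062/9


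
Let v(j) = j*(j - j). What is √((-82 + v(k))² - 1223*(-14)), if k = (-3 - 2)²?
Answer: √23846 ≈ 154.42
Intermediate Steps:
k = 25 (k = (-5)² = 25)
v(j) = 0 (v(j) = j*0 = 0)
√((-82 + v(k))² - 1223*(-14)) = √((-82 + 0)² - 1223*(-14)) = √((-82)² + 17122) = √(6724 + 17122) = √23846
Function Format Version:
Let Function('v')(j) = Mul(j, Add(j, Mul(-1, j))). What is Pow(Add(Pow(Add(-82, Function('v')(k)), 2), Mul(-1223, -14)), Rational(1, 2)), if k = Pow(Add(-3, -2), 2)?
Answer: Pow(23846, Rational(1, 2)) ≈ 154.42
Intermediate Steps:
k = 25 (k = Pow(-5, 2) = 25)
Function('v')(j) = 0 (Function('v')(j) = Mul(j, 0) = 0)
Pow(Add(Pow(Add(-82, Function('v')(k)), 2), Mul(-1223, -14)), Rational(1, 2)) = Pow(Add(Pow(Add(-82, 0), 2), Mul(-1223, -14)), Rational(1, 2)) = Pow(Add(Pow(-82, 2), 17122), Rational(1, 2)) = Pow(Add(6724, 17122), Rational(1, 2)) = Pow(23846, Rational(1, 2))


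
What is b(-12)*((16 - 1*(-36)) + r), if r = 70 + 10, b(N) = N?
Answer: -1584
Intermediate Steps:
r = 80
b(-12)*((16 - 1*(-36)) + r) = -12*((16 - 1*(-36)) + 80) = -12*((16 + 36) + 80) = -12*(52 + 80) = -12*132 = -1584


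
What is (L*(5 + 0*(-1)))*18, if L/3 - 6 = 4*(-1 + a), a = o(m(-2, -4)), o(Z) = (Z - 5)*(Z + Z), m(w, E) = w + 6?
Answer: -8100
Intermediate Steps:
m(w, E) = 6 + w
o(Z) = 2*Z*(-5 + Z) (o(Z) = (-5 + Z)*(2*Z) = 2*Z*(-5 + Z))
a = -8 (a = 2*(6 - 2)*(-5 + (6 - 2)) = 2*4*(-5 + 4) = 2*4*(-1) = -8)
L = -90 (L = 18 + 3*(4*(-1 - 8)) = 18 + 3*(4*(-9)) = 18 + 3*(-36) = 18 - 108 = -90)
(L*(5 + 0*(-1)))*18 = -90*(5 + 0*(-1))*18 = -90*(5 + 0)*18 = -90*5*18 = -450*18 = -8100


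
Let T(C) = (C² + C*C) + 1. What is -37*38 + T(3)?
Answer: -1387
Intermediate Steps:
T(C) = 1 + 2*C² (T(C) = (C² + C²) + 1 = 2*C² + 1 = 1 + 2*C²)
-37*38 + T(3) = -37*38 + (1 + 2*3²) = -1406 + (1 + 2*9) = -1406 + (1 + 18) = -1406 + 19 = -1387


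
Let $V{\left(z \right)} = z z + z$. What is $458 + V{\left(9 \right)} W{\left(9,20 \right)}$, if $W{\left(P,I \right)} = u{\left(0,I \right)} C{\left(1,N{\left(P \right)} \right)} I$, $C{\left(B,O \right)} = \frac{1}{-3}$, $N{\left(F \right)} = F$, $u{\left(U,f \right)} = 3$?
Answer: $-1342$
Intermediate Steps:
$V{\left(z \right)} = z + z^{2}$ ($V{\left(z \right)} = z^{2} + z = z + z^{2}$)
$C{\left(B,O \right)} = - \frac{1}{3}$
$W{\left(P,I \right)} = - I$ ($W{\left(P,I \right)} = 3 \left(- \frac{1}{3}\right) I = - I$)
$458 + V{\left(9 \right)} W{\left(9,20 \right)} = 458 + 9 \left(1 + 9\right) \left(\left(-1\right) 20\right) = 458 + 9 \cdot 10 \left(-20\right) = 458 + 90 \left(-20\right) = 458 - 1800 = -1342$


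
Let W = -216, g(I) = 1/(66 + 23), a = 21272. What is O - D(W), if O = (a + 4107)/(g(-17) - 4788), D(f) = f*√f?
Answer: -2258731/426131 + 1296*I*√6 ≈ -5.3006 + 3174.5*I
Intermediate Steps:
g(I) = 1/89
D(f) = f^(3/2)
O = -2258731/426131 (O = (21272 + 4107)/(1/89 - 4788) = 25379/(-426131/89) = 25379*(-89/426131) = -2258731/426131 ≈ -5.3006)
O - D(W) = -2258731/426131 - (-216)^(3/2) = -2258731/426131 - (-1296)*I*√6 = -2258731/426131 + 1296*I*√6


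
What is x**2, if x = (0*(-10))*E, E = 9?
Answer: 0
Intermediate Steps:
x = 0 (x = (0*(-10))*9 = 0*9 = 0)
x**2 = 0**2 = 0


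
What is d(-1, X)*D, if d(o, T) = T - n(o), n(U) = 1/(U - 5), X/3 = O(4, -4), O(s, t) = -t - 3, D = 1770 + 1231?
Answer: 57019/6 ≈ 9503.2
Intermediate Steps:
D = 3001
O(s, t) = -3 - t
X = 3 (X = 3*(-3 - 1*(-4)) = 3*(-3 + 4) = 3*1 = 3)
n(U) = 1/(-5 + U)
d(o, T) = T - 1/(-5 + o)
d(-1, X)*D = ((-1 + 3*(-5 - 1))/(-5 - 1))*3001 = ((-1 + 3*(-6))/(-6))*3001 = -(-1 - 18)/6*3001 = -⅙*(-19)*3001 = (19/6)*3001 = 57019/6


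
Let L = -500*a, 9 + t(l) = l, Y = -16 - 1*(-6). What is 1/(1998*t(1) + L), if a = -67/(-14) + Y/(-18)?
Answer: -63/1175242 ≈ -5.3606e-5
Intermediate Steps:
Y = -10 (Y = -16 + 6 = -10)
t(l) = -9 + l
a = 673/126 (a = -67/(-14) - 10/(-18) = -67*(-1/14) - 10*(-1/18) = 67/14 + 5/9 = 673/126 ≈ 5.3413)
L = -168250/63 (L = -500*673/126 = -168250/63 ≈ -2670.6)
1/(1998*t(1) + L) = 1/(1998*(-9 + 1) - 168250/63) = 1/(1998*(-8) - 168250/63) = 1/(-15984 - 168250/63) = 1/(-1175242/63) = -63/1175242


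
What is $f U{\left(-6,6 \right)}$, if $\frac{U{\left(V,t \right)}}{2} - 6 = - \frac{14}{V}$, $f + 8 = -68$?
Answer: $- \frac{3800}{3} \approx -1266.7$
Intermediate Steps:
$f = -76$ ($f = -8 - 68 = -76$)
$U{\left(V,t \right)} = 12 - \frac{28}{V}$ ($U{\left(V,t \right)} = 12 + 2 \left(- \frac{14}{V}\right) = 12 - \frac{28}{V}$)
$f U{\left(-6,6 \right)} = - 76 \left(12 - \frac{28}{-6}\right) = - 76 \left(12 - - \frac{14}{3}\right) = - 76 \left(12 + \frac{14}{3}\right) = \left(-76\right) \frac{50}{3} = - \frac{3800}{3}$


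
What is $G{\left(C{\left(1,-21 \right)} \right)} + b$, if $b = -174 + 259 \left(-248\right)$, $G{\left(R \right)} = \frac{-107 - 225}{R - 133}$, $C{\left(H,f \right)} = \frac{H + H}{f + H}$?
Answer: $- \frac{85721066}{1331} \approx -64404.0$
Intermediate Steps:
$C{\left(H,f \right)} = \frac{2 H}{H + f}$
$G{\left(R \right)} = - \frac{332}{-133 + R}$
$b = -64406$ ($b = -174 - 64232 = -64406$)
$G{\left(C{\left(1,-21 \right)} \right)} + b = - \frac{332}{-133 + 2 \cdot 1 \frac{1}{1 - 21}} - 64406 = - \frac{332}{-133 + 2 \cdot 1 \frac{1}{-20}} - 64406 = - \frac{332}{-133 + 2 \cdot 1 \left(- \frac{1}{20}\right)} - 64406 = - \frac{332}{-133 - \frac{1}{10}} - 64406 = - \frac{332}{- \frac{1331}{10}} - 64406 = \left(-332\right) \left(- \frac{10}{1331}\right) - 64406 = \frac{3320}{1331} - 64406 = - \frac{85721066}{1331}$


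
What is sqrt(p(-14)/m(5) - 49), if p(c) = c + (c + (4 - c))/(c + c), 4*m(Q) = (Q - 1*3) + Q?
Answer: I*sqrt(2797)/7 ≈ 7.5552*I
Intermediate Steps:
m(Q) = -3/4 + Q/2 (m(Q) = ((Q - 1*3) + Q)/4 = ((Q - 3) + Q)/4 = ((-3 + Q) + Q)/4 = (-3 + 2*Q)/4 = -3/4 + Q/2)
p(c) = c + 2/c (p(c) = c + 4/((2*c)) = c + 4*(1/(2*c)) = c + 2/c)
sqrt(p(-14)/m(5) - 49) = sqrt((-14 + 2/(-14))/(-3/4 + (1/2)*5) - 49) = sqrt((-14 + 2*(-1/14))/(-3/4 + 5/2) - 49) = sqrt((-14 - 1/7)/(7/4) - 49) = sqrt(-99/7*4/7 - 49) = sqrt(-396/49 - 49) = sqrt(-2797/49) = I*sqrt(2797)/7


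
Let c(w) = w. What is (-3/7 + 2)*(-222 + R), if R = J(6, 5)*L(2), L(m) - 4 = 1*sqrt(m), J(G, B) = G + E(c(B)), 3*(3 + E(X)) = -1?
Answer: -6974/21 + 88*sqrt(2)/21 ≈ -326.17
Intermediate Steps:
E(X) = -10/3 (E(X) = -3 + (1/3)*(-1) = -3 - 1/3 = -10/3)
J(G, B) = -10/3 + G (J(G, B) = G - 10/3 = -10/3 + G)
L(m) = 4 + sqrt(m) (L(m) = 4 + 1*sqrt(m) = 4 + sqrt(m))
R = 32/3 + 8*sqrt(2)/3 (R = (-10/3 + 6)*(4 + sqrt(2)) = 8*(4 + sqrt(2))/3 = 32/3 + 8*sqrt(2)/3 ≈ 14.438)
(-3/7 + 2)*(-222 + R) = (-3/7 + 2)*(-222 + (32/3 + 8*sqrt(2)/3)) = ((1/7)*(-3) + 2)*(-634/3 + 8*sqrt(2)/3) = (-3/7 + 2)*(-634/3 + 8*sqrt(2)/3) = 11*(-634/3 + 8*sqrt(2)/3)/7 = -6974/21 + 88*sqrt(2)/21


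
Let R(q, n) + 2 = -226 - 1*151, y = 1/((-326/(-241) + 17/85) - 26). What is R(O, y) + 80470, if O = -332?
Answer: 80091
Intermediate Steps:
y = -1205/29459 (y = 1/((-326*(-1/241) + 17*(1/85)) - 26) = 1/((326/241 + ⅕) - 26) = 1/(1871/1205 - 26) = 1/(-29459/1205) = -1205/29459 ≈ -0.040904)
R(q, n) = -379 (R(q, n) = -2 + (-226 - 1*151) = -2 + (-226 - 151) = -2 - 377 = -379)
R(O, y) + 80470 = -379 + 80470 = 80091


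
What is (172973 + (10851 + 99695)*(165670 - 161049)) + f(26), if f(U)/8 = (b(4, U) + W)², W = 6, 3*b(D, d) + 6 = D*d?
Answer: 4599161999/9 ≈ 5.1102e+8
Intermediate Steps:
b(D, d) = -2 + D*d/3 (b(D, d) = -2 + (D*d)/3 = -2 + D*d/3)
f(U) = 8*(4 + 4*U/3)² (f(U) = 8*((-2 + (⅓)*4*U) + 6)² = 8*((-2 + 4*U/3) + 6)² = 8*(4 + 4*U/3)²)
(172973 + (10851 + 99695)*(165670 - 161049)) + f(26) = (172973 + (10851 + 99695)*(165670 - 161049)) + 128*(3 + 26)²/9 = (172973 + 110546*4621) + (128/9)*29² = (172973 + 510833066) + (128/9)*841 = 511006039 + 107648/9 = 4599161999/9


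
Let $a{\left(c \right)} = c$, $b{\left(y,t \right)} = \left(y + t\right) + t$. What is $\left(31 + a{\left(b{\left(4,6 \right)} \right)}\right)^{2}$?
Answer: $2209$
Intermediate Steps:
$b{\left(y,t \right)} = y + 2 t$ ($b{\left(y,t \right)} = \left(t + y\right) + t = y + 2 t$)
$\left(31 + a{\left(b{\left(4,6 \right)} \right)}\right)^{2} = \left(31 + \left(4 + 2 \cdot 6\right)\right)^{2} = \left(31 + \left(4 + 12\right)\right)^{2} = \left(31 + 16\right)^{2} = 47^{2} = 2209$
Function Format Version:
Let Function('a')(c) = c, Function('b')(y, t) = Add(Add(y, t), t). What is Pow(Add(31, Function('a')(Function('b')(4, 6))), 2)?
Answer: 2209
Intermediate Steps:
Function('b')(y, t) = Add(y, Mul(2, t)) (Function('b')(y, t) = Add(Add(t, y), t) = Add(y, Mul(2, t)))
Pow(Add(31, Function('a')(Function('b')(4, 6))), 2) = Pow(Add(31, Add(4, Mul(2, 6))), 2) = Pow(Add(31, Add(4, 12)), 2) = Pow(Add(31, 16), 2) = Pow(47, 2) = 2209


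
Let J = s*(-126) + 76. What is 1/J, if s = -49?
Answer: 1/6250 ≈ 0.00016000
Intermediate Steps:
J = 6250 (J = -49*(-126) + 76 = 6174 + 76 = 6250)
1/J = 1/6250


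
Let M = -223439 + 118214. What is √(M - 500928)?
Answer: I*√606153 ≈ 778.56*I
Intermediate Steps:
M = -105225
√(M - 500928) = √(-105225 - 500928) = √(-606153) = I*√606153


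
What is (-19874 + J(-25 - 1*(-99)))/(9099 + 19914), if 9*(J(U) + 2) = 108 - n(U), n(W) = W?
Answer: -178850/261117 ≈ -0.68494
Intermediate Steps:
J(U) = 10 - U/9 (J(U) = -2 + (108 - U)/9 = -2 + (12 - U/9) = 10 - U/9)
(-19874 + J(-25 - 1*(-99)))/(9099 + 19914) = (-19874 + (10 - (-25 - 1*(-99))/9))/(9099 + 19914) = (-19874 + (10 - (-25 + 99)/9))/29013 = (-19874 + (10 - ⅑*74))*(1/29013) = (-19874 + (10 - 74/9))*(1/29013) = (-19874 + 16/9)*(1/29013) = -178850/9*1/29013 = -178850/261117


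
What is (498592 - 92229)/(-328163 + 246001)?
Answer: -406363/82162 ≈ -4.9459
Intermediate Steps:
(498592 - 92229)/(-328163 + 246001) = 406363/(-82162) = 406363*(-1/82162) = -406363/82162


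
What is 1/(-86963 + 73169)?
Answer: -1/13794 ≈ -7.2495e-5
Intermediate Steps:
1/(-86963 + 73169) = 1/(-13794) = -1/13794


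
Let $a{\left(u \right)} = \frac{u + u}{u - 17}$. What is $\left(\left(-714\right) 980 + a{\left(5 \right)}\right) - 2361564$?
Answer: $- \frac{18367709}{6} \approx -3.0613 \cdot 10^{6}$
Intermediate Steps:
$a{\left(u \right)} = \frac{2 u}{-17 + u}$
$\left(\left(-714\right) 980 + a{\left(5 \right)}\right) - 2361564 = \left(\left(-714\right) 980 + 2 \cdot 5 \frac{1}{-17 + 5}\right) - 2361564 = \left(-699720 + 2 \cdot 5 \frac{1}{-12}\right) - 2361564 = \left(-699720 + 2 \cdot 5 \left(- \frac{1}{12}\right)\right) - 2361564 = \left(-699720 - \frac{5}{6}\right) - 2361564 = - \frac{4198325}{6} - 2361564 = - \frac{18367709}{6}$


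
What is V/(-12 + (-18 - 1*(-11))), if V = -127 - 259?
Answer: 386/19 ≈ 20.316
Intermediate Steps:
V = -386
V/(-12 + (-18 - 1*(-11))) = -386/(-12 + (-18 - 1*(-11))) = -386/(-12 + (-18 + 11)) = -386/(-12 - 7) = -386/(-19) = -386*(-1/19) = 386/19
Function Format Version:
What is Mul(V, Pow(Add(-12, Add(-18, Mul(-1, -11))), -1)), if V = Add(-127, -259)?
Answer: Rational(386, 19) ≈ 20.316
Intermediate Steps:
V = -386
Mul(V, Pow(Add(-12, Add(-18, Mul(-1, -11))), -1)) = Mul(-386, Pow(Add(-12, Add(-18, Mul(-1, -11))), -1)) = Mul(-386, Pow(Add(-12, Add(-18, 11)), -1)) = Mul(-386, Pow(Add(-12, -7), -1)) = Mul(-386, Pow(-19, -1)) = Mul(-386, Rational(-1, 19)) = Rational(386, 19)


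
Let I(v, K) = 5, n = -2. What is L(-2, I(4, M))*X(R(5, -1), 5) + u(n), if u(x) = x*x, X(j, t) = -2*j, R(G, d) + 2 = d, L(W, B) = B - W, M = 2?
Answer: 46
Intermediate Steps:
R(G, d) = -2 + d
u(x) = x²
L(-2, I(4, M))*X(R(5, -1), 5) + u(n) = (5 - 1*(-2))*(-2*(-2 - 1)) + (-2)² = (5 + 2)*(-2*(-3)) + 4 = 7*6 + 4 = 42 + 4 = 46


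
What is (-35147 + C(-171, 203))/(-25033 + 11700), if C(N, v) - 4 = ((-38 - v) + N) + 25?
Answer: 35530/13333 ≈ 2.6648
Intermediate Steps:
C(N, v) = -9 + N - v (C(N, v) = 4 + (((-38 - v) + N) + 25) = 4 + ((-38 + N - v) + 25) = 4 + (-13 + N - v) = -9 + N - v)
(-35147 + C(-171, 203))/(-25033 + 11700) = (-35147 + (-9 - 171 - 1*203))/(-25033 + 11700) = (-35147 + (-9 - 171 - 203))/(-13333) = (-35147 - 383)*(-1/13333) = -35530*(-1/13333) = 35530/13333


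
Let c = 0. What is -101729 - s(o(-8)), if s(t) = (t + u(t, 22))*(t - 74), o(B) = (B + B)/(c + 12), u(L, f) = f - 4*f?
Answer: -961213/9 ≈ -1.0680e+5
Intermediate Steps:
u(L, f) = -3*f
o(B) = B/6 (o(B) = (B + B)/(0 + 12) = (2*B)/12 = (2*B)*(1/12) = B/6)
s(t) = (-74 + t)*(-66 + t) (s(t) = (t - 3*22)*(t - 74) = (t - 66)*(-74 + t) = (-66 + t)*(-74 + t) = (-74 + t)*(-66 + t))
-101729 - s(o(-8)) = -101729 - (4884 + ((1/6)*(-8))**2 - 70*(-8)/3) = -101729 - (4884 + (-4/3)**2 - 140*(-4/3)) = -101729 - (4884 + 16/9 + 560/3) = -101729 - 1*45652/9 = -101729 - 45652/9 = -961213/9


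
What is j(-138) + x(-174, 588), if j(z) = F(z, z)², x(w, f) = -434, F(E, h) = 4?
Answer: -418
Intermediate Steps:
j(z) = 16 (j(z) = 4² = 16)
j(-138) + x(-174, 588) = 16 - 434 = -418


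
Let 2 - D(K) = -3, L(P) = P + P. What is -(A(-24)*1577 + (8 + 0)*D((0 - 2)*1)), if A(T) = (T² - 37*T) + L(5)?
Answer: -2324538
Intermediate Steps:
L(P) = 2*P
D(K) = 5 (D(K) = 2 - 1*(-3) = 2 + 3 = 5)
A(T) = 10 + T² - 37*T (A(T) = (T² - 37*T) + 2*5 = (T² - 37*T) + 10 = 10 + T² - 37*T)
-(A(-24)*1577 + (8 + 0)*D((0 - 2)*1)) = -((10 + (-24)² - 37*(-24))*1577 + (8 + 0)*5) = -((10 + 576 + 888)*1577 + 8*5) = -(1474*1577 + 40) = -(2324498 + 40) = -1*2324538 = -2324538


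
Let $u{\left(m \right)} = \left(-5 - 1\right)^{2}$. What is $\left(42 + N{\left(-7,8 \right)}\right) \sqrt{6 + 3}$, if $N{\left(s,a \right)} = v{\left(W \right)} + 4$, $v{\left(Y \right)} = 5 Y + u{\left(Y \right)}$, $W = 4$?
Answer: $306$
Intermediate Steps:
$u{\left(m \right)} = 36$ ($u{\left(m \right)} = \left(-6\right)^{2} = 36$)
$v{\left(Y \right)} = 36 + 5 Y$ ($v{\left(Y \right)} = 5 Y + 36 = 36 + 5 Y$)
$N{\left(s,a \right)} = 60$ ($N{\left(s,a \right)} = \left(36 + 5 \cdot 4\right) + 4 = \left(36 + 20\right) + 4 = 56 + 4 = 60$)
$\left(42 + N{\left(-7,8 \right)}\right) \sqrt{6 + 3} = \left(42 + 60\right) \sqrt{6 + 3} = 102 \sqrt{9} = 102 \cdot 3 = 306$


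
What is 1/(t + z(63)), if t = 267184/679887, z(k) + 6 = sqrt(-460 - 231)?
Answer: -2591823068406/333944612074423 - 462246332769*I*sqrt(691)/333944612074423 ≈ -0.0077612 - 0.036386*I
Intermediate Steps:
z(k) = -6 + I*sqrt(691) (z(k) = -6 + sqrt(-460 - 231) = -6 + sqrt(-691) = -6 + I*sqrt(691))
t = 267184/679887 (t = 267184*(1/679887) = 267184/679887 ≈ 0.39298)
1/(t + z(63)) = 1/(267184/679887 + (-6 + I*sqrt(691))) = 1/(-3812138/679887 + I*sqrt(691))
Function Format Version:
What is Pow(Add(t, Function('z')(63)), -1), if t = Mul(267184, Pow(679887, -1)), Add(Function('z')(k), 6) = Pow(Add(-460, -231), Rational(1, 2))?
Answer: Add(Rational(-2591823068406, 333944612074423), Mul(Rational(-462246332769, 333944612074423), I, Pow(691, Rational(1, 2)))) ≈ Add(-0.0077612, Mul(-0.036386, I))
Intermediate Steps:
Function('z')(k) = Add(-6, Mul(I, Pow(691, Rational(1, 2)))) (Function('z')(k) = Add(-6, Pow(Add(-460, -231), Rational(1, 2))) = Add(-6, Pow(-691, Rational(1, 2))) = Add(-6, Mul(I, Pow(691, Rational(1, 2)))))
t = Rational(267184, 679887) (t = Mul(267184, Rational(1, 679887)) = Rational(267184, 679887) ≈ 0.39298)
Pow(Add(t, Function('z')(63)), -1) = Pow(Add(Rational(267184, 679887), Add(-6, Mul(I, Pow(691, Rational(1, 2))))), -1) = Pow(Add(Rational(-3812138, 679887), Mul(I, Pow(691, Rational(1, 2)))), -1)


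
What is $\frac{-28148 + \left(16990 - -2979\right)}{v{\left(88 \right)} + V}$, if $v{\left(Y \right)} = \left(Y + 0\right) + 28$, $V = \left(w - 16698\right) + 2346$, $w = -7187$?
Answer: $\frac{8179}{21423} \approx 0.38179$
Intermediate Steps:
$V = -21539$ ($V = \left(-7187 - 16698\right) + 2346 = -23885 + 2346 = -21539$)
$v{\left(Y \right)} = 28 + Y$ ($v{\left(Y \right)} = Y + 28 = 28 + Y$)
$\frac{-28148 + \left(16990 - -2979\right)}{v{\left(88 \right)} + V} = \frac{-28148 + \left(16990 - -2979\right)}{\left(28 + 88\right) - 21539} = \frac{-28148 + \left(16990 + 2979\right)}{116 - 21539} = \frac{-28148 + 19969}{-21423} = \left(-8179\right) \left(- \frac{1}{21423}\right) = \frac{8179}{21423}$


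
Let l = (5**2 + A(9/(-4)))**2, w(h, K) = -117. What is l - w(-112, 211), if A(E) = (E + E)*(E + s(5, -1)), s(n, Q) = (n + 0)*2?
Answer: 13729/64 ≈ 214.52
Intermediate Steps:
s(n, Q) = 2*n (s(n, Q) = n*2 = 2*n)
A(E) = 2*E*(10 + E) (A(E) = (E + E)*(E + 2*5) = (2*E)*(E + 10) = (2*E)*(10 + E) = 2*E*(10 + E))
l = 6241/64 (l = (5**2 + 2*(9/(-4))*(10 + 9/(-4)))**2 = (25 + 2*(9*(-1/4))*(10 + 9*(-1/4)))**2 = (25 + 2*(-9/4)*(10 - 9/4))**2 = (25 + 2*(-9/4)*(31/4))**2 = (25 - 279/8)**2 = (-79/8)**2 = 6241/64 ≈ 97.516)
l - w(-112, 211) = 6241/64 - 1*(-117) = 6241/64 + 117 = 13729/64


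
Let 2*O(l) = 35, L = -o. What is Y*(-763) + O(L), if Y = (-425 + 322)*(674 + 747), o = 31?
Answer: 223349973/2 ≈ 1.1168e+8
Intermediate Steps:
L = -31 (L = -1*31 = -31)
O(l) = 35/2 (O(l) = (½)*35 = 35/2)
Y = -146363 (Y = -103*1421 = -146363)
Y*(-763) + O(L) = -146363*(-763) + 35/2 = 111674969 + 35/2 = 223349973/2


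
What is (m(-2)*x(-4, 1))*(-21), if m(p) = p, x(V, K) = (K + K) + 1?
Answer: 126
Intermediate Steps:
x(V, K) = 1 + 2*K (x(V, K) = 2*K + 1 = 1 + 2*K)
(m(-2)*x(-4, 1))*(-21) = -2*(1 + 2*1)*(-21) = -2*(1 + 2)*(-21) = -2*3*(-21) = -6*(-21) = 126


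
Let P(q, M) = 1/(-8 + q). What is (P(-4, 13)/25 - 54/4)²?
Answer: 16410601/90000 ≈ 182.34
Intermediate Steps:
(P(-4, 13)/25 - 54/4)² = (1/(-8 - 4*25) - 54/4)² = ((1/25)/(-12) - 54*¼)² = (-1/12*1/25 - 27/2)² = (-1/300 - 27/2)² = (-4051/300)² = 16410601/90000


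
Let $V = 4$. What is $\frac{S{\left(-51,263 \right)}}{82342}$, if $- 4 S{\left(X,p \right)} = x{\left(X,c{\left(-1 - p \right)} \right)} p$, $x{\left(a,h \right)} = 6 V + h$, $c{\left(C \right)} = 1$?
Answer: $- \frac{6575}{329368} \approx -0.019962$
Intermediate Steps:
$x{\left(a,h \right)} = 24 + h$ ($x{\left(a,h \right)} = 6 \cdot 4 + h = 24 + h$)
$S{\left(X,p \right)} = - \frac{25 p}{4}$ ($S{\left(X,p \right)} = - \frac{\left(24 + 1\right) p}{4} = - \frac{25 p}{4}$)
$\frac{S{\left(-51,263 \right)}}{82342} = \frac{\left(- \frac{25}{4}\right) 263}{82342} = \left(- \frac{6575}{4}\right) \frac{1}{82342} = - \frac{6575}{329368}$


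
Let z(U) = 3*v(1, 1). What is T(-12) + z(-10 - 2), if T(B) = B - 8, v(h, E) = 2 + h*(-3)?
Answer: -23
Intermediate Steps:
v(h, E) = 2 - 3*h
z(U) = -3 (z(U) = 3*(2 - 3*1) = 3*(2 - 3) = 3*(-1) = -3)
T(B) = -8 + B
T(-12) + z(-10 - 2) = (-8 - 12) - 3 = -20 - 3 = -23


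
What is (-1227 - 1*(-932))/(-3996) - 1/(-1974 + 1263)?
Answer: 23749/315684 ≈ 0.075230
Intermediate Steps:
(-1227 - 1*(-932))/(-3996) - 1/(-1974 + 1263) = (-1227 + 932)*(-1/3996) - 1/(-711) = -295*(-1/3996) - 1*(-1/711) = 295/3996 + 1/711 = 23749/315684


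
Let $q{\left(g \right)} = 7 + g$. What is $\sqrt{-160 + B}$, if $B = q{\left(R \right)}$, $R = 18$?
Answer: $3 i \sqrt{15} \approx 11.619 i$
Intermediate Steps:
$B = 25$ ($B = 7 + 18 = 25$)
$\sqrt{-160 + B} = \sqrt{-160 + 25} = \sqrt{-135} = 3 i \sqrt{15}$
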